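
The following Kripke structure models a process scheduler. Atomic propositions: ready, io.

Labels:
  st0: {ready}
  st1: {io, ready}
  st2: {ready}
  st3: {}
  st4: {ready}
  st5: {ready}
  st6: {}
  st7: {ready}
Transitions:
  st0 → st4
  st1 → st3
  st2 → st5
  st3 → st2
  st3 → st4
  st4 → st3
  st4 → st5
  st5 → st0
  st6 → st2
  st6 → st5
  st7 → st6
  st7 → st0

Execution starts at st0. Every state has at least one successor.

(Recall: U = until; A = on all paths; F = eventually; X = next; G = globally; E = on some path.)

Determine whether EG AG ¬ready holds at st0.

No

States satisfying AG ¬ready: ∅.
States satisfying EG AG ¬ready: ∅.
No suitable path/successor from st0 witnesses the formula.
st0 ∉ Sat(EG AG ¬ready).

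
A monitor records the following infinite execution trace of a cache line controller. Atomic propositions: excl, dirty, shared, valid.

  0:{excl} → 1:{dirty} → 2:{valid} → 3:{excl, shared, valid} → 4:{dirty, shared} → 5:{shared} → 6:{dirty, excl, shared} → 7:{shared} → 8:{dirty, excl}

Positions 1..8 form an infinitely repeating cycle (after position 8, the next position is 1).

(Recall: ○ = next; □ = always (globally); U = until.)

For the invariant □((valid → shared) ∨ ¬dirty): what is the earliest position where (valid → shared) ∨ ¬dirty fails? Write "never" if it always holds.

(valid → shared) ∨ ¬dirty holds at every position 0..8, and those are all the positions the trace ever visits, so the invariant □((valid → shared) ∨ ¬dirty) is never violated.

never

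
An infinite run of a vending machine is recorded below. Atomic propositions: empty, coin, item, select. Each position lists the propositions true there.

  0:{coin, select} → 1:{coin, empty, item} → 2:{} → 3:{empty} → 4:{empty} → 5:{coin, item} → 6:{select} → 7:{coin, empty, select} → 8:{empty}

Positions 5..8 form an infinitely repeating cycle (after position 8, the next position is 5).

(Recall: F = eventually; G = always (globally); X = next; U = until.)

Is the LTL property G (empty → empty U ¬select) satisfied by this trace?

Yes

empty → empty U ¬select holds at every position 0..8, and those are all positions ever visited, so G (empty → empty U ¬select) holds.
Positions where empty holds: 1, 3, 4, 7, 8.
Check empty U ¬select at each: 1→ok, 3→ok, 4→ok, 7→ok, 8→ok.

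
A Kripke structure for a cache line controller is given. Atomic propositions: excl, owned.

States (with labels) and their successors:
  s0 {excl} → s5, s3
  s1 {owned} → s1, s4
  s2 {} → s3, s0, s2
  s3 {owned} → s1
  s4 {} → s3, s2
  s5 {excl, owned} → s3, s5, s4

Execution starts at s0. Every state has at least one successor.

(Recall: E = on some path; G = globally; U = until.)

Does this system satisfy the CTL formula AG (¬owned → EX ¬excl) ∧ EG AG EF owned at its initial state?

States satisfying ¬owned → EX ¬excl: {s0, s1, s2, s3, s4, s5}.
States satisfying AG (¬owned → EX ¬excl): {s0, s1, s2, s3, s4, s5}.
States satisfying AG EF owned: {s0, s1, s2, s3, s4, s5}.
States satisfying EG AG EF owned: {s0, s1, s2, s3, s4, s5}.
States satisfying AG (¬owned → EX ¬excl) ∧ EG AG EF owned: {s0, s1, s2, s3, s4, s5}.
s0 ∈ Sat(AG (¬owned → EX ¬excl) ∧ EG AG EF owned).

Satisfied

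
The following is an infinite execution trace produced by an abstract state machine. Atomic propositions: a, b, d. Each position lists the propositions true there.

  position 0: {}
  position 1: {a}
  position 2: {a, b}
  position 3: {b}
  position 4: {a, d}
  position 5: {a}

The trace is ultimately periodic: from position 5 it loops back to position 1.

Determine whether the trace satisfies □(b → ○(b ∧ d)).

Does not hold

b → ○(b ∧ d) must hold at every position from 0 onward. It fails at position 2, so □(b → ○(b ∧ d)) is false.
Positions where b holds: 2, 3.
Check ○(b ∧ d) at each: 2→fails, 3→fails.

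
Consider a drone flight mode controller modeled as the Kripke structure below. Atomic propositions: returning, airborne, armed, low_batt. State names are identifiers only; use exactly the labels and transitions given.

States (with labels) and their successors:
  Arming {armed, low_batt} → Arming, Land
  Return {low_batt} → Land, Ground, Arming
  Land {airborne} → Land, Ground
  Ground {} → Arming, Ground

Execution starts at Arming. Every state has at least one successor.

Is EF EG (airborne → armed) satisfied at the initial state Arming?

States satisfying EG (airborne → armed): {Arming, Return, Ground}.
States satisfying EF EG (airborne → armed): {Arming, Return, Land, Ground}.
Some path from Arming reaches a state where EG (airborne → armed) holds.
Arming ∈ Sat(EF EG (airborne → armed)).

Satisfied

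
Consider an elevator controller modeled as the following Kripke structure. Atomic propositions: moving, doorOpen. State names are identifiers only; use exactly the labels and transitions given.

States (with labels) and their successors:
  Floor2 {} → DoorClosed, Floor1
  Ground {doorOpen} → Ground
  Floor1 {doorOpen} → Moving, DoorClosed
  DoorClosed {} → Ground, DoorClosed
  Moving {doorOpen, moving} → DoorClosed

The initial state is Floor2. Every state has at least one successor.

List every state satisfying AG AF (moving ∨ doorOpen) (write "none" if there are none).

States satisfying AF (moving ∨ doorOpen): {Ground, Floor1, Moving}.
States satisfying AG AF (moving ∨ doorOpen): {Ground}.

{Ground}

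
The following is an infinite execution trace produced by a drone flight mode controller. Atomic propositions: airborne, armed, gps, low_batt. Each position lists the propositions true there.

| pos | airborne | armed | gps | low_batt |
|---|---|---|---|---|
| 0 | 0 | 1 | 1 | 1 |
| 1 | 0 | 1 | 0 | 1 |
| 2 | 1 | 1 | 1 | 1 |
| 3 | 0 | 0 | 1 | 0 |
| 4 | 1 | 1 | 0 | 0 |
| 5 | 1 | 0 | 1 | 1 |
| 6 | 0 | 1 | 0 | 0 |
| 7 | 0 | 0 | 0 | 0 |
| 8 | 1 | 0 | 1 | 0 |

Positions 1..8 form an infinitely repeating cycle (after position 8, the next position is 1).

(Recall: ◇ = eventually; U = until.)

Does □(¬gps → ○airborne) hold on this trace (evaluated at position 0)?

¬gps → ○airborne must hold at every position from 0 onward. It fails at position 6, so □(¬gps → ○airborne) is false.
Positions where ¬gps holds: 1, 4, 6, 7.
Check ○airborne at each: 1→ok, 4→ok, 6→fails, 7→ok.

Violated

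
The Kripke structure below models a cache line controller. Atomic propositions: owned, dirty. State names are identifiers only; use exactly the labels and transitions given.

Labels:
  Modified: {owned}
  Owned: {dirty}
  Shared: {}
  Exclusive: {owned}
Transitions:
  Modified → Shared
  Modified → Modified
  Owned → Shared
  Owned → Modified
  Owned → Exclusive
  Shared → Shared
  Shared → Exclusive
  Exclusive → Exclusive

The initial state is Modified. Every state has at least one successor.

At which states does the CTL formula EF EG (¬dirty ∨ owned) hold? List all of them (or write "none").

{Modified, Owned, Shared, Exclusive}

States satisfying EG (¬dirty ∨ owned): {Modified, Shared, Exclusive}.
States satisfying EF EG (¬dirty ∨ owned): {Modified, Owned, Shared, Exclusive}.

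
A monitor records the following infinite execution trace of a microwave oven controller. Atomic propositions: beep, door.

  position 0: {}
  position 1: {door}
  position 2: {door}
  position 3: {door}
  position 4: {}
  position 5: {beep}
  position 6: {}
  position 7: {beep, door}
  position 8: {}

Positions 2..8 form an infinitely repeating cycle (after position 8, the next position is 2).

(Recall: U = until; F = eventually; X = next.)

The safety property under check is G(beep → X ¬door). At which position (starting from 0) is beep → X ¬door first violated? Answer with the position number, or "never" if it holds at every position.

beep → X ¬door holds at every position 0..8, and those are all the positions the trace ever visits, so the invariant G(beep → X ¬door) is never violated.

never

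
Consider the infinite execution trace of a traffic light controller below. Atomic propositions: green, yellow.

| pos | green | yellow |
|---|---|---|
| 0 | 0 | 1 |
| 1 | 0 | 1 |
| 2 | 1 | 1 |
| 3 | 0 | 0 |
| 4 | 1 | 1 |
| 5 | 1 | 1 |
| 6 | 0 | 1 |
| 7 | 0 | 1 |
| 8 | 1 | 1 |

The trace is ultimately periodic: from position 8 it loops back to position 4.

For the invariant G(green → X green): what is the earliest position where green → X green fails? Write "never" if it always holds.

2

Check green → X green at each position in order: 0 ✓, 1 ✓.
At position 2 the labels are {green, yellow} and the next position 3 has {}, so green → X green is false there. This is the first violation.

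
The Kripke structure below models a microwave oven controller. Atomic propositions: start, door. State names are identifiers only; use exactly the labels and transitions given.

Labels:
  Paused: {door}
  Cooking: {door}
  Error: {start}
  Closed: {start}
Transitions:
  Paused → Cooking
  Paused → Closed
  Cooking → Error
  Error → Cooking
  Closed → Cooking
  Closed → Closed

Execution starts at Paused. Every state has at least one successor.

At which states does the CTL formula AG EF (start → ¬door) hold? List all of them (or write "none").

States satisfying EF (start → ¬door): {Paused, Cooking, Error, Closed}.
States satisfying AG EF (start → ¬door): {Paused, Cooking, Error, Closed}.

{Paused, Cooking, Error, Closed}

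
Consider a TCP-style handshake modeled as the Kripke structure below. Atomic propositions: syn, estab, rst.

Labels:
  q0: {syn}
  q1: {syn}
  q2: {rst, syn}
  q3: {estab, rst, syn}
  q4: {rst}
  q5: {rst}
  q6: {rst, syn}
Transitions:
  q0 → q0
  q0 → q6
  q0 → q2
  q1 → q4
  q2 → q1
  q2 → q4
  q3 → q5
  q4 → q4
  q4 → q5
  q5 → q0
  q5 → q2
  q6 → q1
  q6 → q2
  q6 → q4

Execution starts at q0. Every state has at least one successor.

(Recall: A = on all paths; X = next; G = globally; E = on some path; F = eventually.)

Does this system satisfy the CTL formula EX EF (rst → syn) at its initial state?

States satisfying EF (rst → syn): {q0, q1, q2, q3, q4, q5, q6}.
States satisfying EX EF (rst → syn): {q0, q1, q2, q3, q4, q5, q6}.
q0 ∈ Sat(EX EF (rst → syn)).

Satisfied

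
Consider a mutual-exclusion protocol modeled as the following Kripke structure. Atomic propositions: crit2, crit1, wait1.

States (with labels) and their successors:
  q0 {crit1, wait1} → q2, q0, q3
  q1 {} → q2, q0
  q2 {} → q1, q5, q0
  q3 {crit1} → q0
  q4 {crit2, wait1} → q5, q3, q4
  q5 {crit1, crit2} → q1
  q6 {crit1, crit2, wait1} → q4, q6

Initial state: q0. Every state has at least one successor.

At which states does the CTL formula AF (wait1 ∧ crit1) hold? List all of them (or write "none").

{q0, q3, q6}

States satisfying wait1 ∧ crit1: {q0, q6}.
States satisfying AF (wait1 ∧ crit1): {q0, q3, q6}.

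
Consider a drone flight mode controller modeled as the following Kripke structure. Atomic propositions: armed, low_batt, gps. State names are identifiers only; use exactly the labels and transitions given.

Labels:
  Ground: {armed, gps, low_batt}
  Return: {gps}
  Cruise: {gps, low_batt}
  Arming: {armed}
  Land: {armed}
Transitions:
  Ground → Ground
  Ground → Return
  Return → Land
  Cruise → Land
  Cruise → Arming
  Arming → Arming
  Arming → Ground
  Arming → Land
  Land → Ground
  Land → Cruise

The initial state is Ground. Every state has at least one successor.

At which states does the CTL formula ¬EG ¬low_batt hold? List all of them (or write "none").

{Ground, Return, Cruise, Land}

States satisfying ¬low_batt: {Return, Arming, Land}.
States satisfying EG ¬low_batt: {Arming}.
States satisfying ¬EG ¬low_batt: {Ground, Return, Cruise, Land}.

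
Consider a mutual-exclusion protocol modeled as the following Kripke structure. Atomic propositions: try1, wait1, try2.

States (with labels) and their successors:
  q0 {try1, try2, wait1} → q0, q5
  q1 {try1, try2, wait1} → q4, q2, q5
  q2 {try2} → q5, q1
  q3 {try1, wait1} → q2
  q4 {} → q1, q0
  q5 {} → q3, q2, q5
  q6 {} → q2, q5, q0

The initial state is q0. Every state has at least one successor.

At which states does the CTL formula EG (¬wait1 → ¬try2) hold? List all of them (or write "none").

{q0, q1, q4, q5, q6}

States satisfying ¬wait1 → ¬try2: {q0, q1, q3, q4, q5, q6}.
States satisfying EG (¬wait1 → ¬try2): {q0, q1, q4, q5, q6}.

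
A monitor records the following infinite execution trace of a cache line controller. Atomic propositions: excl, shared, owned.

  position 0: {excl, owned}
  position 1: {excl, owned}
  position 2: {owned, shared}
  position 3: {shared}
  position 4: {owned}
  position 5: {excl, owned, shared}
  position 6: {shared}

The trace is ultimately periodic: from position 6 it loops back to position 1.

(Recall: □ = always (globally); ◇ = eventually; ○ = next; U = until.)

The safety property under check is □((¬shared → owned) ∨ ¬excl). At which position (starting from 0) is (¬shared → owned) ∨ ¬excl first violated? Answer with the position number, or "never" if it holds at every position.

never

(¬shared → owned) ∨ ¬excl holds at every position 0..6, and those are all the positions the trace ever visits, so the invariant □((¬shared → owned) ∨ ¬excl) is never violated.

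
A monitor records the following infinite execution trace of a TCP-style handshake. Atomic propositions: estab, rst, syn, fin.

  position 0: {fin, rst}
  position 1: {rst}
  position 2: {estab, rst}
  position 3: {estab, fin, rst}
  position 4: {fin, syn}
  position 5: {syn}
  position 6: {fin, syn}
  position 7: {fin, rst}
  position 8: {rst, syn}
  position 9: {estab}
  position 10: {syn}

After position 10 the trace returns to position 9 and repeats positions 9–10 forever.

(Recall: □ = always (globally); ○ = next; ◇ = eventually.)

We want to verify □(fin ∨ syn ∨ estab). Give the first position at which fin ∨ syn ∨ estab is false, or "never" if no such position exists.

1

Check fin ∨ syn ∨ estab at each position in order: 0 ✓.
At position 1 the labels are {rst}, so fin ∨ syn ∨ estab is false there. This is the first violation.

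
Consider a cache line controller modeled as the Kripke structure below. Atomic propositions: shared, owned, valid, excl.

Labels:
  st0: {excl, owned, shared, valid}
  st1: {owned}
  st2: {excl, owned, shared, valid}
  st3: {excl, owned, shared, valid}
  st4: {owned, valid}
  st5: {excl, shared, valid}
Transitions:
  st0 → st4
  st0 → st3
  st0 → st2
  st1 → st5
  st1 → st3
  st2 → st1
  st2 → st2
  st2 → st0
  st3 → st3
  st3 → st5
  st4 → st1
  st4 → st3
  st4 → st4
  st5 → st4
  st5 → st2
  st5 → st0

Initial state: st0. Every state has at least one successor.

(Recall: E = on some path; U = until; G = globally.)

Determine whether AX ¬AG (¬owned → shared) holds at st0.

Does not hold

States satisfying ¬AG (¬owned → shared): ∅.
States satisfying AX ¬AG (¬owned → shared): ∅.
st0 ∉ Sat(AX ¬AG (¬owned → shared)).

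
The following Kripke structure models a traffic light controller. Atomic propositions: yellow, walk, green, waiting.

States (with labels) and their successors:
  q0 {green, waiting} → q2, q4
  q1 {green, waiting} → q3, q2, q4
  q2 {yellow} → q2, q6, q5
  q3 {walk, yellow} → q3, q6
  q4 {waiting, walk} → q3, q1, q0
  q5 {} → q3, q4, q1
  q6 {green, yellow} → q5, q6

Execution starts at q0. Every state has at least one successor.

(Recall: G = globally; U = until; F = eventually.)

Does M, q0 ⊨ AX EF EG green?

Satisfied

States satisfying EF EG green: {q0, q1, q2, q3, q4, q5, q6}.
States satisfying AX EF EG green: {q0, q1, q2, q3, q4, q5, q6}.
q0 ∈ Sat(AX EF EG green).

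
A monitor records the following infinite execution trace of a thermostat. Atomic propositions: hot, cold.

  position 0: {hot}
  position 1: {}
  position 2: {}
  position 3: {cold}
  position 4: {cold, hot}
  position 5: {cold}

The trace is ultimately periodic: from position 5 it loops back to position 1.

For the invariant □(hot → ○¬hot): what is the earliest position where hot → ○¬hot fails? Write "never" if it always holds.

never

hot → ○¬hot holds at every position 0..5, and those are all the positions the trace ever visits, so the invariant □(hot → ○¬hot) is never violated.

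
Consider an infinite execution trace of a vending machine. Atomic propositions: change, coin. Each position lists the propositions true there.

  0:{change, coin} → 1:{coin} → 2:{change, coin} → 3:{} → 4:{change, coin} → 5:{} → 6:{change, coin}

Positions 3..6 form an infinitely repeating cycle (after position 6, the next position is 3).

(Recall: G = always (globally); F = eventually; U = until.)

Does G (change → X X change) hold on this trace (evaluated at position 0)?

Satisfied

change → X X change holds at every position 0..6, and those are all positions ever visited, so G (change → X X change) holds.
Positions where change holds: 0, 2, 4, 6.
Check X X change at each: 0→ok, 2→ok, 4→ok, 6→ok.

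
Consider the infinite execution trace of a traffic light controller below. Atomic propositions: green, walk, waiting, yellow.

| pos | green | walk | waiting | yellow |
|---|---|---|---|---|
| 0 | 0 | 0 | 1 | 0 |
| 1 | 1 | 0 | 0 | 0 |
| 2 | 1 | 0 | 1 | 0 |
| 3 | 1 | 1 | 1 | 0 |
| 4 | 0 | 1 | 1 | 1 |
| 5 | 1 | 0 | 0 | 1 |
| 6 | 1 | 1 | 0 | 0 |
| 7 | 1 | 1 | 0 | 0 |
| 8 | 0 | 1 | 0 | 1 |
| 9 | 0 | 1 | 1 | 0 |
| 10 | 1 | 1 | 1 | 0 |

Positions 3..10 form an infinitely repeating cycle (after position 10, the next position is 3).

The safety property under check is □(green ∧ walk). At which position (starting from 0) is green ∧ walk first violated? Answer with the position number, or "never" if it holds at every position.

0

At position 0 the labels are {waiting}, so green ∧ walk is false there. This is the first violation.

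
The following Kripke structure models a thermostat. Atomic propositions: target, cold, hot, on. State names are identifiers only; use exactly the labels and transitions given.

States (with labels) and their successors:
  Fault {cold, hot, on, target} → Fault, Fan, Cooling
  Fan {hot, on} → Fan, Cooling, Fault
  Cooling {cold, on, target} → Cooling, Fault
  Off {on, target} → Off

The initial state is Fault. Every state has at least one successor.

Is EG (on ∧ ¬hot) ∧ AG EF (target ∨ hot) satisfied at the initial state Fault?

No

States satisfying on ∧ ¬hot: {Cooling, Off}.
States satisfying EG (on ∧ ¬hot): {Cooling, Off}.
States satisfying EF (target ∨ hot): {Fault, Fan, Cooling, Off}.
States satisfying AG EF (target ∨ hot): {Fault, Fan, Cooling, Off}.
States satisfying EG (on ∧ ¬hot) ∧ AG EF (target ∨ hot): {Cooling, Off}.
Fault ∉ Sat(EG (on ∧ ¬hot) ∧ AG EF (target ∨ hot)).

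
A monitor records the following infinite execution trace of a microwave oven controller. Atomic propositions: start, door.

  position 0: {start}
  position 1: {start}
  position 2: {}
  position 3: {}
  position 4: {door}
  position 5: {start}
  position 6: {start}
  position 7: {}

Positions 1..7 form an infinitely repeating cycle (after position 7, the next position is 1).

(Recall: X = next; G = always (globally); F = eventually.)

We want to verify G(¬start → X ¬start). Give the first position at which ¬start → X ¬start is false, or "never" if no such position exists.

Check ¬start → X ¬start at each position in order: 0 ✓, 1 ✓, 2 ✓, 3 ✓.
At position 4 the labels are {door} and the next position 5 has {start}, so ¬start → X ¬start is false there. This is the first violation.

4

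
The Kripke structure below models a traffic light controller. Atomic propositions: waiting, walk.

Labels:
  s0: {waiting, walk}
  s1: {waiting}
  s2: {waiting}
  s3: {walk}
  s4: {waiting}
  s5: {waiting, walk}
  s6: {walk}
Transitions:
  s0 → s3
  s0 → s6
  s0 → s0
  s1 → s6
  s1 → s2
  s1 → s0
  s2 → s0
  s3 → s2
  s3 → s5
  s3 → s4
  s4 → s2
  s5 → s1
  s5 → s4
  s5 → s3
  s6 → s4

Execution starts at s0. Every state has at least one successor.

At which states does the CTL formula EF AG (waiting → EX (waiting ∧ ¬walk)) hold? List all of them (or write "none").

none

States satisfying AG (waiting → EX (waiting ∧ ¬walk)): ∅.
States satisfying EF AG (waiting → EX (waiting ∧ ¬walk)): ∅.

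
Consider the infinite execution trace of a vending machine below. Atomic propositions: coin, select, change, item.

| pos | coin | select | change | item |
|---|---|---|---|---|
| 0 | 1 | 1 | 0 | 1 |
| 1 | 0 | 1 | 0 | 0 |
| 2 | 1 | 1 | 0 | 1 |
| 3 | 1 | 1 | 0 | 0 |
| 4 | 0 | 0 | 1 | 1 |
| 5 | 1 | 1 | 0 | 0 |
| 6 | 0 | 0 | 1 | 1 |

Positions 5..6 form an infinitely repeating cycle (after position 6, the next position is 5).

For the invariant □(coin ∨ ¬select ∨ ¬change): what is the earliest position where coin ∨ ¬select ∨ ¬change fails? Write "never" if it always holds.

coin ∨ ¬select ∨ ¬change holds at every position 0..6, and those are all the positions the trace ever visits, so the invariant □(coin ∨ ¬select ∨ ¬change) is never violated.

never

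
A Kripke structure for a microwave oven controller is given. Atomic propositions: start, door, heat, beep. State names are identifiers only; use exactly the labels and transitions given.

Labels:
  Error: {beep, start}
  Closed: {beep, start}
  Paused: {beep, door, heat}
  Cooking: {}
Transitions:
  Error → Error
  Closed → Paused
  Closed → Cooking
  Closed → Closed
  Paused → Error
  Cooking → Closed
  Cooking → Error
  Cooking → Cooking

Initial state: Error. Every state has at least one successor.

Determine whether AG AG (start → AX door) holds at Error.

Violated

States satisfying AG (start → AX door): ∅.
States satisfying AG AG (start → AX door): ∅.
Error is reachable from Error and violates AG (start → AX door), so AG fails at Error.
Error ∉ Sat(AG AG (start → AX door)).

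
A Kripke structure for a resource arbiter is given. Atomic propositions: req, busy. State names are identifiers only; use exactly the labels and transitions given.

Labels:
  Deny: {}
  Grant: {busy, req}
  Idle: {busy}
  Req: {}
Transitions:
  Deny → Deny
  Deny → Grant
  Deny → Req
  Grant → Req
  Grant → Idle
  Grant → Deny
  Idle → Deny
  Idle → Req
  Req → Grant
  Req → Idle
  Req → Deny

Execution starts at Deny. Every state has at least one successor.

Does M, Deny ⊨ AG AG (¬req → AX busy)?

States satisfying AG (¬req → AX busy): ∅.
States satisfying AG AG (¬req → AX busy): ∅.
Deny is reachable from Deny and violates AG (¬req → AX busy), so AG fails at Deny.
Deny ∉ Sat(AG AG (¬req → AX busy)).

Violated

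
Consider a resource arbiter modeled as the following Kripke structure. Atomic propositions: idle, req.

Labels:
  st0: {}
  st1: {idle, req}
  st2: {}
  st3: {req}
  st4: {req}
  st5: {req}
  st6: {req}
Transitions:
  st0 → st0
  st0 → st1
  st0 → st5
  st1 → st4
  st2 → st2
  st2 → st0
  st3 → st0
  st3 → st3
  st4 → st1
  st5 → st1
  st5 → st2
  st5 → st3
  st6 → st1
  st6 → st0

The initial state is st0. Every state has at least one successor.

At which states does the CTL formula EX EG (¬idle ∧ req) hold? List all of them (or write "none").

{st0, st3, st5}

States satisfying EG (¬idle ∧ req): {st3, st5}.
States satisfying EX EG (¬idle ∧ req): {st0, st3, st5}.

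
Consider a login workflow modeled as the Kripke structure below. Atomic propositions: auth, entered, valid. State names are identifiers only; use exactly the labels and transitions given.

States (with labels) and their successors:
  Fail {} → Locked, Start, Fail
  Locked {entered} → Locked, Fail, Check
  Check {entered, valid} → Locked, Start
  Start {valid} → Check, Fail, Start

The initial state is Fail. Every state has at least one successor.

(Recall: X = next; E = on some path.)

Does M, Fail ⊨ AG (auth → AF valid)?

Yes

States satisfying auth → AF valid: {Fail, Locked, Check, Start}.
States satisfying AG (auth → AF valid): {Fail, Locked, Check, Start}.
Every state reachable from Fail satisfies auth → AF valid.
Fail ∈ Sat(AG (auth → AF valid)).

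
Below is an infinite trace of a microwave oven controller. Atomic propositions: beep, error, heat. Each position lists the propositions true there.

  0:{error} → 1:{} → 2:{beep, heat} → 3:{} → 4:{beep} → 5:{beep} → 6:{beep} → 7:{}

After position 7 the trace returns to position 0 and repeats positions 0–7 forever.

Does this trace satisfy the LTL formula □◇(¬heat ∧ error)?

Holds

◇(¬heat ∧ error) holds at every position 0..7, and those are all positions ever visited, so □◇(¬heat ∧ error) holds.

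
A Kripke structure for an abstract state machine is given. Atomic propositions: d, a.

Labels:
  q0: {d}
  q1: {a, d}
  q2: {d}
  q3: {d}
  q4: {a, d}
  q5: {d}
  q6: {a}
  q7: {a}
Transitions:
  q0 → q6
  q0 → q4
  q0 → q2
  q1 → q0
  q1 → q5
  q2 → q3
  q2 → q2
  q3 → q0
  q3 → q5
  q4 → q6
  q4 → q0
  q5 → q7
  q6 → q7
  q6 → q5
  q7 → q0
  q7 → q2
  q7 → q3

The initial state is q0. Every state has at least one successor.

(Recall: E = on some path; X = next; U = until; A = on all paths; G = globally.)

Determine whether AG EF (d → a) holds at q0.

States satisfying EF (d → a): {q0, q1, q2, q3, q4, q5, q6, q7}.
States satisfying AG EF (d → a): {q0, q1, q2, q3, q4, q5, q6, q7}.
Every state reachable from q0 satisfies EF (d → a).
q0 ∈ Sat(AG EF (d → a)).

Yes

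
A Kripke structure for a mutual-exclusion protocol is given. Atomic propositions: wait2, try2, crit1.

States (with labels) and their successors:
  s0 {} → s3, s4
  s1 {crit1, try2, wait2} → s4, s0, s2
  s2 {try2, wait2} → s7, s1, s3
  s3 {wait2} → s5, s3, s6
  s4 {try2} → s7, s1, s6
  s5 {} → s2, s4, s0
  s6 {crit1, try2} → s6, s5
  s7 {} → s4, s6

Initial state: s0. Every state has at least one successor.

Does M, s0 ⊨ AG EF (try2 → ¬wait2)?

States satisfying EF (try2 → ¬wait2): {s0, s1, s2, s3, s4, s5, s6, s7}.
States satisfying AG EF (try2 → ¬wait2): {s0, s1, s2, s3, s4, s5, s6, s7}.
Every state reachable from s0 satisfies EF (try2 → ¬wait2).
s0 ∈ Sat(AG EF (try2 → ¬wait2)).

Yes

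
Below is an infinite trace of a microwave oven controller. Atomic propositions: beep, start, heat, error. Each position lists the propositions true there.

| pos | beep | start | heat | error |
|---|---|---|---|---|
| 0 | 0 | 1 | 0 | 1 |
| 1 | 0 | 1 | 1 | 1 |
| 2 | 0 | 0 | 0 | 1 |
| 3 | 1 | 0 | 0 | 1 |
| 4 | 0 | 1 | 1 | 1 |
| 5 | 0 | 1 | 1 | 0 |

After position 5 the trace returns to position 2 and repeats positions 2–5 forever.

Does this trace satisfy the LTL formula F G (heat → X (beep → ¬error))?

Holds

G (heat → X (beep → ¬error)) holds at position 0, which is reachable from 0, so F G (heat → X (beep → ¬error)) holds.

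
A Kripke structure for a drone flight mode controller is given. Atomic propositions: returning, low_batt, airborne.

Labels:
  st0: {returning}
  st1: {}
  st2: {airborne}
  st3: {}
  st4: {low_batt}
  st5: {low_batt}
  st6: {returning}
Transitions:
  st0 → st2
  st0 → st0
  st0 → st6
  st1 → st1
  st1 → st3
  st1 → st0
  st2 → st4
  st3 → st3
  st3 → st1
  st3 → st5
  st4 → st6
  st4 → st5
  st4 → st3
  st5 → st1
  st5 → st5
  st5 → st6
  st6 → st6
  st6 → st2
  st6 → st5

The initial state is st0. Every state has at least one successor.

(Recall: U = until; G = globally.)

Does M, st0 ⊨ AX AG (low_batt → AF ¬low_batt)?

No

States satisfying AG (low_batt → AF ¬low_batt): ∅.
States satisfying AX AG (low_batt → AF ¬low_batt): ∅.
st0 ∉ Sat(AX AG (low_batt → AF ¬low_batt)).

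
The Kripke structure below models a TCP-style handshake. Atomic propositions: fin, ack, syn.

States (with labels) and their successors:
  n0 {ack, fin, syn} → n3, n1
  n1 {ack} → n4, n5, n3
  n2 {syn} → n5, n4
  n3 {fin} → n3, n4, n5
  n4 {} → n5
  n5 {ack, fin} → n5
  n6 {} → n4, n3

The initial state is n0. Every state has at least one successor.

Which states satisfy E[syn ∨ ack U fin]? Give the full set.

{n0, n1, n2, n3, n5}

States satisfying syn ∨ ack: {n0, n1, n2, n5}.
States satisfying fin: {n0, n3, n5}.
States satisfying E[syn ∨ ack U fin]: {n0, n1, n2, n3, n5}.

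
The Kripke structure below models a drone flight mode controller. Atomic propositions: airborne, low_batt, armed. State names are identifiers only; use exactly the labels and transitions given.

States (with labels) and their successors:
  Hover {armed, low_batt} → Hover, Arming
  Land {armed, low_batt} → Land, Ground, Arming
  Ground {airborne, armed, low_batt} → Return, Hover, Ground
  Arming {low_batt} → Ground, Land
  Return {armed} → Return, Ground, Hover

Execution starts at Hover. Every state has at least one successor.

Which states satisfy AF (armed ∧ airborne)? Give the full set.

{Ground}

States satisfying armed ∧ airborne: {Ground}.
States satisfying AF (armed ∧ airborne): {Ground}.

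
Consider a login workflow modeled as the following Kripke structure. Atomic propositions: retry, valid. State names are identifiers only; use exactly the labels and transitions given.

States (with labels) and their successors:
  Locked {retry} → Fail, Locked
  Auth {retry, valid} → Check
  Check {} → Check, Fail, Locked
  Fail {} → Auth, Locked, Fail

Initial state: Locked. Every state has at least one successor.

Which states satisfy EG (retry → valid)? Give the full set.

States satisfying retry → valid: {Auth, Check, Fail}.
States satisfying EG (retry → valid): {Auth, Check, Fail}.

{Auth, Check, Fail}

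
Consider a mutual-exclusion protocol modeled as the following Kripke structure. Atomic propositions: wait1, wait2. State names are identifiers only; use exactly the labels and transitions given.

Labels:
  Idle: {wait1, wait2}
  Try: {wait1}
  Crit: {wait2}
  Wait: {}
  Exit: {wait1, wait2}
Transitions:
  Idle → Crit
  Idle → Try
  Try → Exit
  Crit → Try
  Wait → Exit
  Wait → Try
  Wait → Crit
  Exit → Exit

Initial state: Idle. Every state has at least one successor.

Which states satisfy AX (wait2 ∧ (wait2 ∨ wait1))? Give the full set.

States satisfying wait2 ∧ (wait2 ∨ wait1): {Idle, Crit, Exit}.
States satisfying AX (wait2 ∧ (wait2 ∨ wait1)): {Try, Exit}.

{Try, Exit}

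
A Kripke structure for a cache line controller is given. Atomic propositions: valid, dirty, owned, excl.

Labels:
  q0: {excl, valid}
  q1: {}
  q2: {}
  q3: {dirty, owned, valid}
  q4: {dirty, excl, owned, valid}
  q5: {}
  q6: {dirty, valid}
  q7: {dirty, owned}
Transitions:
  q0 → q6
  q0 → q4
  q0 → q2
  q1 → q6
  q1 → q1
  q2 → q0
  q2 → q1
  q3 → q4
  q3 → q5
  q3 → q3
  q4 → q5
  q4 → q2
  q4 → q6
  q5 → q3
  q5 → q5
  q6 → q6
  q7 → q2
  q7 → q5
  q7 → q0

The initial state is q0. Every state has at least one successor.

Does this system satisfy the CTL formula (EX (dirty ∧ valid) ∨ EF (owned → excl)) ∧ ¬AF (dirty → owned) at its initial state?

Violated

States satisfying dirty ∧ valid: {q3, q4, q6}.
States satisfying EX (dirty ∧ valid): {q0, q1, q3, q4, q5, q6}.
States satisfying owned → excl: {q0, q1, q2, q4, q5, q6}.
States satisfying EF (owned → excl): {q0, q1, q2, q3, q4, q5, q6, q7}.
States satisfying EX (dirty ∧ valid) ∨ EF (owned → excl): {q0, q1, q2, q3, q4, q5, q6, q7}.
States satisfying dirty → owned: {q0, q1, q2, q3, q4, q5, q7}.
States satisfying AF (dirty → owned): {q0, q1, q2, q3, q4, q5, q7}.
States satisfying ¬AF (dirty → owned): {q6}.
States satisfying (EX (dirty ∧ valid) ∨ EF (owned → excl)) ∧ ¬AF (dirty → owned): {q6}.
q0 ∉ Sat((EX (dirty ∧ valid) ∨ EF (owned → excl)) ∧ ¬AF (dirty → owned)).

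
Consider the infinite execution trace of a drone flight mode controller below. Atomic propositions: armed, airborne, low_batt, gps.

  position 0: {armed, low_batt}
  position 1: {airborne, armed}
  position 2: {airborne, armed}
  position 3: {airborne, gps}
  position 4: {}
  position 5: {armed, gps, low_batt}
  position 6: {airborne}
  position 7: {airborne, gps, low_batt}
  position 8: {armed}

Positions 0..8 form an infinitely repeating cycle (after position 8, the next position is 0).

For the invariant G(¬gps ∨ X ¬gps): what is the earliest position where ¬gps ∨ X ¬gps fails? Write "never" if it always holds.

¬gps ∨ X ¬gps holds at every position 0..8, and those are all the positions the trace ever visits, so the invariant G(¬gps ∨ X ¬gps) is never violated.

never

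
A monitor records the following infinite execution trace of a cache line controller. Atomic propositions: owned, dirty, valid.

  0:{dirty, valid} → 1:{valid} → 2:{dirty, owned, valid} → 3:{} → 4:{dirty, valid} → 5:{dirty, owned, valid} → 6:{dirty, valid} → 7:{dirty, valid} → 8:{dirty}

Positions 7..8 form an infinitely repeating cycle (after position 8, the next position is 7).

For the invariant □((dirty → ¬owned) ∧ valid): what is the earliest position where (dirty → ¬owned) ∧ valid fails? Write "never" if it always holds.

2

Check (dirty → ¬owned) ∧ valid at each position in order: 0 ✓, 1 ✓.
At position 2 the labels are {dirty, owned, valid}, so (dirty → ¬owned) ∧ valid is false there. This is the first violation.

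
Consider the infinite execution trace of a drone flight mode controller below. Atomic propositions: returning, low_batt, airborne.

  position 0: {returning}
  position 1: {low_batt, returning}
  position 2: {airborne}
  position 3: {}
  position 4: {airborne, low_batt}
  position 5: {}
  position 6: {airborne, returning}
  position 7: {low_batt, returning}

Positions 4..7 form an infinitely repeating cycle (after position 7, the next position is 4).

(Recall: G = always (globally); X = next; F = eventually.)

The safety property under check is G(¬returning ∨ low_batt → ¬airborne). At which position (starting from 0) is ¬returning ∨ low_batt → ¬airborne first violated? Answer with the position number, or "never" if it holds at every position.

Check ¬returning ∨ low_batt → ¬airborne at each position in order: 0 ✓, 1 ✓.
At position 2 the labels are {airborne}, so ¬returning ∨ low_batt → ¬airborne is false there. This is the first violation.

2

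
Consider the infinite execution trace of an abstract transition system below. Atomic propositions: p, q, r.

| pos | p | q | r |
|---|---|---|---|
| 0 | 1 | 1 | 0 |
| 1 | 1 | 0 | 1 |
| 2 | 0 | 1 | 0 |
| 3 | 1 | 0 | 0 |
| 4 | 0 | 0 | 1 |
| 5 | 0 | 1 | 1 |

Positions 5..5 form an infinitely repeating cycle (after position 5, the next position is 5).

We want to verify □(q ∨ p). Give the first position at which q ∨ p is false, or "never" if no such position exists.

Check q ∨ p at each position in order: 0 ✓, 1 ✓, 2 ✓, 3 ✓.
At position 4 the labels are {r}, so q ∨ p is false there. This is the first violation.

4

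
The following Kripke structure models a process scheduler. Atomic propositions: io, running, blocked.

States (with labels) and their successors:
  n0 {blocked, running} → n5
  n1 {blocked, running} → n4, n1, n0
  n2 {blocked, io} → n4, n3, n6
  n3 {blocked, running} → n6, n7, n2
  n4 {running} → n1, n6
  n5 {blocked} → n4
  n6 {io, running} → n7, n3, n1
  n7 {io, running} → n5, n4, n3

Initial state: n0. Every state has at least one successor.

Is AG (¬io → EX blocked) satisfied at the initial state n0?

No

States satisfying ¬io → EX blocked: {n0, n1, n2, n3, n4, n6, n7}.
States satisfying AG (¬io → EX blocked): ∅.
n5 is reachable from n0 and violates ¬io → EX blocked, so AG fails at n0.
n0 ∉ Sat(AG (¬io → EX blocked)).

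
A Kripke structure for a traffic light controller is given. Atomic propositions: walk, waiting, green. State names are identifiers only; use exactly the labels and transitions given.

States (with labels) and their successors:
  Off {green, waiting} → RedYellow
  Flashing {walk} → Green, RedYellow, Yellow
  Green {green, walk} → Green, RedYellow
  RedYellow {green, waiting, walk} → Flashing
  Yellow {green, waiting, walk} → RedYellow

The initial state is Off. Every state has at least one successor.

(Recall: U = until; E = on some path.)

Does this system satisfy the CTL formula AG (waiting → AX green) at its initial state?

States satisfying waiting → AX green: {Off, Flashing, Green, Yellow}.
States satisfying AG (waiting → AX green): ∅.
RedYellow is reachable from Off and violates waiting → AX green, so AG fails at Off.
Off ∉ Sat(AG (waiting → AX green)).

Does not hold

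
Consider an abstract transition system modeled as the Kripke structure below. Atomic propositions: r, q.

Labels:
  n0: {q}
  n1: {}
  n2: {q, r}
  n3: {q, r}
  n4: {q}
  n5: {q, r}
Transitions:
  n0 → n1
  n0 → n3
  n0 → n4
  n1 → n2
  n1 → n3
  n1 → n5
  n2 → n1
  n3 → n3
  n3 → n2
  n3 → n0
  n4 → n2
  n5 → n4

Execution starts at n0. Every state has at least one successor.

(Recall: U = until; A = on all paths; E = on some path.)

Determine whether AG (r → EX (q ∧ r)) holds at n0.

States satisfying r → EX (q ∧ r): {n0, n1, n3, n4}.
States satisfying AG (r → EX (q ∧ r)): ∅.
n2 is reachable from n0 and violates r → EX (q ∧ r), so AG fails at n0.
n0 ∉ Sat(AG (r → EX (q ∧ r))).

No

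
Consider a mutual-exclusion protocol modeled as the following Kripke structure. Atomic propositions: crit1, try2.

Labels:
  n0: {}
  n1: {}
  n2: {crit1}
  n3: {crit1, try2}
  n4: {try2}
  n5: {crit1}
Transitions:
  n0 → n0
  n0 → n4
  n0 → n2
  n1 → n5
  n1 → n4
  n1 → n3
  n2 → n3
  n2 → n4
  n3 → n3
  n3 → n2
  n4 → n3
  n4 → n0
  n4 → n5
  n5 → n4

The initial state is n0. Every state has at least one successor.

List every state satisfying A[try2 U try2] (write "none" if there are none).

States satisfying try2: {n3, n4}.
States satisfying A[try2 U try2]: {n3, n4}.

{n3, n4}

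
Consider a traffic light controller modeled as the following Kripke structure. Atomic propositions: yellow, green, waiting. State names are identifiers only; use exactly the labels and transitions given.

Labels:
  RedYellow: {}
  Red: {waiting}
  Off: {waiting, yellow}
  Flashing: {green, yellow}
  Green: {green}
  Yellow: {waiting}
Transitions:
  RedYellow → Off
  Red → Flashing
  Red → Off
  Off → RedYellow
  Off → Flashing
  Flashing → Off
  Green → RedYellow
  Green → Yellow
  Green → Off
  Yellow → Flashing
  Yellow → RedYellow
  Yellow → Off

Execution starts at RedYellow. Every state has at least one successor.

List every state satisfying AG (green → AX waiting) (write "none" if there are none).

{RedYellow, Red, Off, Flashing, Yellow}

States satisfying green → AX waiting: {RedYellow, Red, Off, Flashing, Yellow}.
States satisfying AG (green → AX waiting): {RedYellow, Red, Off, Flashing, Yellow}.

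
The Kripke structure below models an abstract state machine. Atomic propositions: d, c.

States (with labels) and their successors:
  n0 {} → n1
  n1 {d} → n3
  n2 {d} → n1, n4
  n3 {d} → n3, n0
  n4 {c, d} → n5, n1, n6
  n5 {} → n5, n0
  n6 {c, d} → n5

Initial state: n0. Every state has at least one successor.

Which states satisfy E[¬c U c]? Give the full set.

States satisfying ¬c: {n0, n1, n2, n3, n5}.
States satisfying c: {n4, n6}.
States satisfying E[¬c U c]: {n2, n4, n6}.

{n2, n4, n6}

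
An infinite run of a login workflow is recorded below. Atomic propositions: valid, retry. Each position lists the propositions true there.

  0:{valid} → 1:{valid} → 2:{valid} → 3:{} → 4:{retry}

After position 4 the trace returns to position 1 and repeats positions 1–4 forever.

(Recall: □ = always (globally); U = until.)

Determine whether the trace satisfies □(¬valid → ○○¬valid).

No

¬valid → ○○¬valid must hold at every position from 0 onward. It fails at position 3, so □(¬valid → ○○¬valid) is false.
Positions where ¬valid holds: 3, 4.
Check ○○¬valid at each: 3→fails, 4→fails.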